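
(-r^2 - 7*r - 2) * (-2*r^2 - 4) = 2*r^4 + 14*r^3 + 8*r^2 + 28*r + 8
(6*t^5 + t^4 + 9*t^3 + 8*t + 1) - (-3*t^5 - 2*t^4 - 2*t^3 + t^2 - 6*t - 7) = 9*t^5 + 3*t^4 + 11*t^3 - t^2 + 14*t + 8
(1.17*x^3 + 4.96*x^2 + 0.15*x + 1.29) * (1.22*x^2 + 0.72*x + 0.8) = 1.4274*x^5 + 6.8936*x^4 + 4.6902*x^3 + 5.6498*x^2 + 1.0488*x + 1.032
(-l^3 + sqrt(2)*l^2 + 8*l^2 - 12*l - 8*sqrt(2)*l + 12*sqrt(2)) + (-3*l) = -l^3 + sqrt(2)*l^2 + 8*l^2 - 15*l - 8*sqrt(2)*l + 12*sqrt(2)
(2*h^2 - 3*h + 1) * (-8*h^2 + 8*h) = -16*h^4 + 40*h^3 - 32*h^2 + 8*h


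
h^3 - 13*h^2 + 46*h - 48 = (h - 8)*(h - 3)*(h - 2)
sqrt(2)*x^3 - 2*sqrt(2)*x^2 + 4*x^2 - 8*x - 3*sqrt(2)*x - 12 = (x - 3)*(x + 2*sqrt(2))*(sqrt(2)*x + sqrt(2))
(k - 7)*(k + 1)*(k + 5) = k^3 - k^2 - 37*k - 35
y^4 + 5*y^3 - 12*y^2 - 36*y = y*(y - 3)*(y + 2)*(y + 6)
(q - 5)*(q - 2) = q^2 - 7*q + 10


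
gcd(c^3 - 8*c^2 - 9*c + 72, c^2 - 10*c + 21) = c - 3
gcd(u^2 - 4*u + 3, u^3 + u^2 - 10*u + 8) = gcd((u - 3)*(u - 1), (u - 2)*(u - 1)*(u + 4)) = u - 1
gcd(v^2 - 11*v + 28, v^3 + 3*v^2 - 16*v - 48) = v - 4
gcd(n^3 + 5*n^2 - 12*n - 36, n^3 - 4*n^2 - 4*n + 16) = n + 2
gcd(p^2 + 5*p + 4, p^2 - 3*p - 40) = 1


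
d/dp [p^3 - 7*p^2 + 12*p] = 3*p^2 - 14*p + 12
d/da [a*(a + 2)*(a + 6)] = 3*a^2 + 16*a + 12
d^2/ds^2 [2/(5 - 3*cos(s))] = 6*(-3*sin(s)^2 + 5*cos(s) - 3)/(3*cos(s) - 5)^3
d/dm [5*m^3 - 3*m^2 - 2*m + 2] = 15*m^2 - 6*m - 2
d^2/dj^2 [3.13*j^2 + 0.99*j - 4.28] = 6.26000000000000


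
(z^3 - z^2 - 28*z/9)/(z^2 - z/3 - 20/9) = z*(3*z - 7)/(3*z - 5)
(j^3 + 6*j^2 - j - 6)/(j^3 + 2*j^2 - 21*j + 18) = (j + 1)/(j - 3)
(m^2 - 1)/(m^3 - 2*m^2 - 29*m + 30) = (m + 1)/(m^2 - m - 30)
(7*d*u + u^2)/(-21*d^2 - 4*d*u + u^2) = u*(7*d + u)/(-21*d^2 - 4*d*u + u^2)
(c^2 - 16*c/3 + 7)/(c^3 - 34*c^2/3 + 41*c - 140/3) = (c - 3)/(c^2 - 9*c + 20)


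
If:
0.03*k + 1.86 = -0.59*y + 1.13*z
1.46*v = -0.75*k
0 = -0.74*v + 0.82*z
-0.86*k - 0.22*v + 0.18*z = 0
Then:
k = 0.00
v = 0.00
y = -3.15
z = 0.00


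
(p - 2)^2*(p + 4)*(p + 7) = p^4 + 7*p^3 - 12*p^2 - 68*p + 112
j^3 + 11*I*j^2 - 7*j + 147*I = (j - 3*I)*(j + 7*I)^2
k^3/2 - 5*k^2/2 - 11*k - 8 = (k/2 + 1/2)*(k - 8)*(k + 2)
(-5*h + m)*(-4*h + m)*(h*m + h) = 20*h^3*m + 20*h^3 - 9*h^2*m^2 - 9*h^2*m + h*m^3 + h*m^2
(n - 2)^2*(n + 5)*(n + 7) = n^4 + 8*n^3 - 9*n^2 - 92*n + 140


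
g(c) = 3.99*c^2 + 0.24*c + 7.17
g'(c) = 7.98*c + 0.24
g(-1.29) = 13.50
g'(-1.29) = -10.05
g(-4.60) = 90.49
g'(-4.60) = -36.47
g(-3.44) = 53.56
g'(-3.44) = -27.21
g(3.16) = 47.77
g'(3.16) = 25.46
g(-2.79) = 37.56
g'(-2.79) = -22.02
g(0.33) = 7.68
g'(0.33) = 2.87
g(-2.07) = 23.77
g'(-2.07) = -16.28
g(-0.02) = 7.17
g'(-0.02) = 0.08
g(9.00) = 332.52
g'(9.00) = 72.06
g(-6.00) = 149.37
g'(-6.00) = -47.64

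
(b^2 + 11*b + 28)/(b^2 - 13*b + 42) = (b^2 + 11*b + 28)/(b^2 - 13*b + 42)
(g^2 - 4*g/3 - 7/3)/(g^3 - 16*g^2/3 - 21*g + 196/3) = (g + 1)/(g^2 - 3*g - 28)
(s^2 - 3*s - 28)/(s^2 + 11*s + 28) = (s - 7)/(s + 7)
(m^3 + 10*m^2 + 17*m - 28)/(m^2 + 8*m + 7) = (m^2 + 3*m - 4)/(m + 1)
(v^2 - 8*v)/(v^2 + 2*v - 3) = v*(v - 8)/(v^2 + 2*v - 3)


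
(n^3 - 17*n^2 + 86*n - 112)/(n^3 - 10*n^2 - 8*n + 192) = (n^2 - 9*n + 14)/(n^2 - 2*n - 24)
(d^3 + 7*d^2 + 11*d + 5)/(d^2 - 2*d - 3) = (d^2 + 6*d + 5)/(d - 3)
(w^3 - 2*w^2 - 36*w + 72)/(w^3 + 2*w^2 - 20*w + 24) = (w - 6)/(w - 2)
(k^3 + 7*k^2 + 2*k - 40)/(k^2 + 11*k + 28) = (k^2 + 3*k - 10)/(k + 7)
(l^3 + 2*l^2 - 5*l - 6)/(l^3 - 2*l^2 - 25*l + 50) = (l^2 + 4*l + 3)/(l^2 - 25)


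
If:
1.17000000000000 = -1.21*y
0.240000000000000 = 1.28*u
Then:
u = 0.19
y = -0.97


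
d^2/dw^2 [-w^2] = -2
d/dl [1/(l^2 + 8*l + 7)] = 2*(-l - 4)/(l^2 + 8*l + 7)^2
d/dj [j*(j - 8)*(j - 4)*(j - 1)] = 4*j^3 - 39*j^2 + 88*j - 32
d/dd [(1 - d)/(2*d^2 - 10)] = (-d^2 + 2*d*(d - 1) + 5)/(2*(d^2 - 5)^2)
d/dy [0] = 0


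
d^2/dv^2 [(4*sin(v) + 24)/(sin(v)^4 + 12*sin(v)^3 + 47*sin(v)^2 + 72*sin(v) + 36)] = 4*(-9*sin(v)^5 - 57*sin(v)^4 - 97*sin(v)^3 + 49*sin(v)^2 + 256*sin(v) + 170)/((sin(v) + 1)^2*(sin(v) + 2)^3*(sin(v) + 3)^3)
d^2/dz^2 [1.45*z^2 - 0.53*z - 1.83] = 2.90000000000000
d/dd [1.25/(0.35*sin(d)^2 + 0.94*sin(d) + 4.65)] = -(0.875*sin(d) + 1.175)*cos(d)/(0.35*sin(d)^2 + 0.94*sin(d) + 4.65)^2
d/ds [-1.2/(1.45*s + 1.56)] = 1.74/(1.45*s + 1.56)^2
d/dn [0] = 0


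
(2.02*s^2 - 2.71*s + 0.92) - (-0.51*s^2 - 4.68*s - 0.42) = 2.53*s^2 + 1.97*s + 1.34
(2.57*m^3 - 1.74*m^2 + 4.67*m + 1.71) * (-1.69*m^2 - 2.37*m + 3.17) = -4.3433*m^5 - 3.1503*m^4 + 4.3784*m^3 - 19.4736*m^2 + 10.7512*m + 5.4207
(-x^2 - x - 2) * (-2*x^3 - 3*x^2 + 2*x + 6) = 2*x^5 + 5*x^4 + 5*x^3 - 2*x^2 - 10*x - 12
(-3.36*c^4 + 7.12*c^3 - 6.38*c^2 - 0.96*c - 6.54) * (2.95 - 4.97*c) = 16.6992*c^5 - 45.2984*c^4 + 52.7126*c^3 - 14.0498*c^2 + 29.6718*c - 19.293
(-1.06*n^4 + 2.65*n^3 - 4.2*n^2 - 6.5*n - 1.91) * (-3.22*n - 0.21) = 3.4132*n^5 - 8.3104*n^4 + 12.9675*n^3 + 21.812*n^2 + 7.5152*n + 0.4011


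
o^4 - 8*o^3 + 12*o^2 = o^2*(o - 6)*(o - 2)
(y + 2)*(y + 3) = y^2 + 5*y + 6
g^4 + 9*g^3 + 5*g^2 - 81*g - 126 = (g - 3)*(g + 2)*(g + 3)*(g + 7)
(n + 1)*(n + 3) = n^2 + 4*n + 3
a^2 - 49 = (a - 7)*(a + 7)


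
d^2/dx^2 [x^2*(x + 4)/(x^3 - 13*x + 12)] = 2*(4*x^3 - 9*x^2 + 9)/(x^6 - 12*x^5 + 57*x^4 - 136*x^3 + 171*x^2 - 108*x + 27)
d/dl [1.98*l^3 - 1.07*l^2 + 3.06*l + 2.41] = 5.94*l^2 - 2.14*l + 3.06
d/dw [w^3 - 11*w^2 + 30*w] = 3*w^2 - 22*w + 30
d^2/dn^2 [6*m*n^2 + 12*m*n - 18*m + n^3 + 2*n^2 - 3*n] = 12*m + 6*n + 4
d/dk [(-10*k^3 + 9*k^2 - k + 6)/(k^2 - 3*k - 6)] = 2*(-5*k^4 + 30*k^3 + 77*k^2 - 60*k + 12)/(k^4 - 6*k^3 - 3*k^2 + 36*k + 36)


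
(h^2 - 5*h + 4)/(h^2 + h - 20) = (h - 1)/(h + 5)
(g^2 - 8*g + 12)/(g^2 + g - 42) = (g - 2)/(g + 7)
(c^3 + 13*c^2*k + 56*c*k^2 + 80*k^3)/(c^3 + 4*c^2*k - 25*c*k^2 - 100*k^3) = (c + 4*k)/(c - 5*k)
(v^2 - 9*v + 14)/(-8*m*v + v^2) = (-v^2 + 9*v - 14)/(v*(8*m - v))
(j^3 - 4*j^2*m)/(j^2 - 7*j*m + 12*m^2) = j^2/(j - 3*m)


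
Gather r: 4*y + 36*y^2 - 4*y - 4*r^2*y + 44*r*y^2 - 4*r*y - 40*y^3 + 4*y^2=-4*r^2*y + r*(44*y^2 - 4*y) - 40*y^3 + 40*y^2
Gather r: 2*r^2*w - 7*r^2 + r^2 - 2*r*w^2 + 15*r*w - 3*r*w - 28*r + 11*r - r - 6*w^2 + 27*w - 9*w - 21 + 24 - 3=r^2*(2*w - 6) + r*(-2*w^2 + 12*w - 18) - 6*w^2 + 18*w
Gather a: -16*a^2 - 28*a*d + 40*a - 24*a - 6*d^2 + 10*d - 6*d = -16*a^2 + a*(16 - 28*d) - 6*d^2 + 4*d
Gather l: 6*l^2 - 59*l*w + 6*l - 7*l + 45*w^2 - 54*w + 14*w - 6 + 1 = 6*l^2 + l*(-59*w - 1) + 45*w^2 - 40*w - 5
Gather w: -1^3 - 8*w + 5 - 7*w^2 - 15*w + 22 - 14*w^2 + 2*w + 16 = -21*w^2 - 21*w + 42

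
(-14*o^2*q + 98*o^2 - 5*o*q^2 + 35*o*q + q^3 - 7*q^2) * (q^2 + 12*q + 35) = -14*o^2*q^3 - 70*o^2*q^2 + 686*o^2*q + 3430*o^2 - 5*o*q^4 - 25*o*q^3 + 245*o*q^2 + 1225*o*q + q^5 + 5*q^4 - 49*q^3 - 245*q^2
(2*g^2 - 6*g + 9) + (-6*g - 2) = 2*g^2 - 12*g + 7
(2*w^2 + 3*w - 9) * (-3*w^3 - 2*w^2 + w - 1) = -6*w^5 - 13*w^4 + 23*w^3 + 19*w^2 - 12*w + 9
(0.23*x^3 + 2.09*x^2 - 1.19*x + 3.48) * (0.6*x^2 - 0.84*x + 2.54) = 0.138*x^5 + 1.0608*x^4 - 1.8854*x^3 + 8.3962*x^2 - 5.9458*x + 8.8392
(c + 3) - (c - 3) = 6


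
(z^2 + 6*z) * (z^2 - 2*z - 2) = z^4 + 4*z^3 - 14*z^2 - 12*z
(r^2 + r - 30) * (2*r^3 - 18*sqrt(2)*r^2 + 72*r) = 2*r^5 - 18*sqrt(2)*r^4 + 2*r^4 - 18*sqrt(2)*r^3 + 12*r^3 + 72*r^2 + 540*sqrt(2)*r^2 - 2160*r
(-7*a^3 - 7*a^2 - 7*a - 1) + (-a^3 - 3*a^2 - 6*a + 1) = -8*a^3 - 10*a^2 - 13*a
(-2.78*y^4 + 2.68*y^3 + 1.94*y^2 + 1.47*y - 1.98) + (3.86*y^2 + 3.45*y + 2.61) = -2.78*y^4 + 2.68*y^3 + 5.8*y^2 + 4.92*y + 0.63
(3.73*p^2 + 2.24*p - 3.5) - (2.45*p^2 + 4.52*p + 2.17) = 1.28*p^2 - 2.28*p - 5.67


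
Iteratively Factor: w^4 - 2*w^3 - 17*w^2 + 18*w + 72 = (w + 3)*(w^3 - 5*w^2 - 2*w + 24) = (w + 2)*(w + 3)*(w^2 - 7*w + 12) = (w - 3)*(w + 2)*(w + 3)*(w - 4)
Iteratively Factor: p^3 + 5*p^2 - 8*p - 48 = (p + 4)*(p^2 + p - 12) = (p - 3)*(p + 4)*(p + 4)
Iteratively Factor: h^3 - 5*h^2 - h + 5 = (h - 1)*(h^2 - 4*h - 5) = (h - 5)*(h - 1)*(h + 1)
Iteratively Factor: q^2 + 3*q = (q)*(q + 3)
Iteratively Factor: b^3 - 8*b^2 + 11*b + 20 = (b - 5)*(b^2 - 3*b - 4) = (b - 5)*(b + 1)*(b - 4)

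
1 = 1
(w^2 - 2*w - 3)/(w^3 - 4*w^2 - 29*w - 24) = (w - 3)/(w^2 - 5*w - 24)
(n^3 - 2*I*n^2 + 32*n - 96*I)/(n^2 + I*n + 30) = (n^2 - 8*I*n - 16)/(n - 5*I)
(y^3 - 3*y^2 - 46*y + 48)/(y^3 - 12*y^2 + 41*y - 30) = (y^2 - 2*y - 48)/(y^2 - 11*y + 30)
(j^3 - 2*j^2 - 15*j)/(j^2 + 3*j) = j - 5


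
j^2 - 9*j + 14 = (j - 7)*(j - 2)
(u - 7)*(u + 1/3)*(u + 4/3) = u^3 - 16*u^2/3 - 101*u/9 - 28/9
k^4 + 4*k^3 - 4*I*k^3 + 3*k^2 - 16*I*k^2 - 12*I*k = k*(k + 1)*(k + 3)*(k - 4*I)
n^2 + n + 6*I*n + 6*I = (n + 1)*(n + 6*I)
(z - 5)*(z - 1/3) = z^2 - 16*z/3 + 5/3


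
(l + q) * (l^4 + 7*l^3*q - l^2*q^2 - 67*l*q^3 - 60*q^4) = l^5 + 8*l^4*q + 6*l^3*q^2 - 68*l^2*q^3 - 127*l*q^4 - 60*q^5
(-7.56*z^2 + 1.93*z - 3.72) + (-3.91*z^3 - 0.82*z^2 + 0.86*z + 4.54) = -3.91*z^3 - 8.38*z^2 + 2.79*z + 0.82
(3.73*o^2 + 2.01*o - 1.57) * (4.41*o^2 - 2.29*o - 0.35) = 16.4493*o^4 + 0.322399999999998*o^3 - 12.8321*o^2 + 2.8918*o + 0.5495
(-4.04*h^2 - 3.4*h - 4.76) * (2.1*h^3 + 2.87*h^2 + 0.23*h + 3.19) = -8.484*h^5 - 18.7348*h^4 - 20.6832*h^3 - 27.3308*h^2 - 11.9408*h - 15.1844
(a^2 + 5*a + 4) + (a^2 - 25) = 2*a^2 + 5*a - 21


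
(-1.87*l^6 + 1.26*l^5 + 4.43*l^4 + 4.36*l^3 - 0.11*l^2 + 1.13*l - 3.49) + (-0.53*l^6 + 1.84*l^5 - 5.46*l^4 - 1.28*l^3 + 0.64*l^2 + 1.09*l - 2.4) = -2.4*l^6 + 3.1*l^5 - 1.03*l^4 + 3.08*l^3 + 0.53*l^2 + 2.22*l - 5.89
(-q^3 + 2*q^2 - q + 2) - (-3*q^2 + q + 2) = -q^3 + 5*q^2 - 2*q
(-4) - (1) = -5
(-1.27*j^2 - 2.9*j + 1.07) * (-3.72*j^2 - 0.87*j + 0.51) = 4.7244*j^4 + 11.8929*j^3 - 2.1051*j^2 - 2.4099*j + 0.5457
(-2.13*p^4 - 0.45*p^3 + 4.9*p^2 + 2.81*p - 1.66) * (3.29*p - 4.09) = -7.0077*p^5 + 7.2312*p^4 + 17.9615*p^3 - 10.7961*p^2 - 16.9543*p + 6.7894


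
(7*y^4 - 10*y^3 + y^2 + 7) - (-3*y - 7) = 7*y^4 - 10*y^3 + y^2 + 3*y + 14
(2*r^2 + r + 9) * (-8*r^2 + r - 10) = -16*r^4 - 6*r^3 - 91*r^2 - r - 90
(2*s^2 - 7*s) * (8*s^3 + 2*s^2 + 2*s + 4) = 16*s^5 - 52*s^4 - 10*s^3 - 6*s^2 - 28*s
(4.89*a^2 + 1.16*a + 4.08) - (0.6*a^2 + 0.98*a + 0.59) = 4.29*a^2 + 0.18*a + 3.49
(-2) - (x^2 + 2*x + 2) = -x^2 - 2*x - 4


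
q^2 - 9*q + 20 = (q - 5)*(q - 4)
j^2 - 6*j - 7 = (j - 7)*(j + 1)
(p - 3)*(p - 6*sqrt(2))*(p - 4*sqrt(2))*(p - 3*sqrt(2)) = p^4 - 13*sqrt(2)*p^3 - 3*p^3 + 39*sqrt(2)*p^2 + 108*p^2 - 324*p - 144*sqrt(2)*p + 432*sqrt(2)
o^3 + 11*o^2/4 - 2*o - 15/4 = (o - 5/4)*(o + 1)*(o + 3)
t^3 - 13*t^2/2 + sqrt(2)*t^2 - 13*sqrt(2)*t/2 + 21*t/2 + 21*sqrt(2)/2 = (t - 7/2)*(t - 3)*(t + sqrt(2))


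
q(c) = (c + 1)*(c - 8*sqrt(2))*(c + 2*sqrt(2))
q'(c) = (c + 1)*(c - 8*sqrt(2)) + (c + 1)*(c + 2*sqrt(2)) + (c - 8*sqrt(2))*(c + 2*sqrt(2))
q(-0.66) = -8.83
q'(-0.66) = -29.30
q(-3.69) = -34.77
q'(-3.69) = 55.60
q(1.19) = -89.09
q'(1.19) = -54.05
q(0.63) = -60.23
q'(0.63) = -48.73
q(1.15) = -86.94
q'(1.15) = -53.73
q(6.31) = -334.26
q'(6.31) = -15.50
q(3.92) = -245.49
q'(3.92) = -53.07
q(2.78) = -180.91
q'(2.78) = -58.92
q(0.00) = -32.00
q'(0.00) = -40.49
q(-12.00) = -2352.06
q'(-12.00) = 571.16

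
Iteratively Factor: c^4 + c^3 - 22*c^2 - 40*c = (c + 2)*(c^3 - c^2 - 20*c) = (c - 5)*(c + 2)*(c^2 + 4*c) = c*(c - 5)*(c + 2)*(c + 4)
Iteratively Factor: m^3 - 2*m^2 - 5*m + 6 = (m - 3)*(m^2 + m - 2) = (m - 3)*(m + 2)*(m - 1)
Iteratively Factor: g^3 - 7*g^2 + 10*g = (g - 2)*(g^2 - 5*g) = g*(g - 2)*(g - 5)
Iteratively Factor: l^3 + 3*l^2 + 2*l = (l + 2)*(l^2 + l) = (l + 1)*(l + 2)*(l)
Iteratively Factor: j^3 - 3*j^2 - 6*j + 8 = (j + 2)*(j^2 - 5*j + 4) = (j - 1)*(j + 2)*(j - 4)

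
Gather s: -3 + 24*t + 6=24*t + 3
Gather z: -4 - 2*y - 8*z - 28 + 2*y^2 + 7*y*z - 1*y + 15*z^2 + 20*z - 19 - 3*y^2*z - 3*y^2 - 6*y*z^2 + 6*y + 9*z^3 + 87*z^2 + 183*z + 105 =-y^2 + 3*y + 9*z^3 + z^2*(102 - 6*y) + z*(-3*y^2 + 7*y + 195) + 54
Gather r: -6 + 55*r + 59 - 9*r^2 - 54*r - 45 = -9*r^2 + r + 8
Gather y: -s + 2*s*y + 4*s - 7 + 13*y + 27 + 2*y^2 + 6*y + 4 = 3*s + 2*y^2 + y*(2*s + 19) + 24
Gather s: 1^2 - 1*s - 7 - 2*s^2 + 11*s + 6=-2*s^2 + 10*s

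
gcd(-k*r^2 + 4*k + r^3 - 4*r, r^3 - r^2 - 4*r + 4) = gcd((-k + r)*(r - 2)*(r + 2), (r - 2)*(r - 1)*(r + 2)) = r^2 - 4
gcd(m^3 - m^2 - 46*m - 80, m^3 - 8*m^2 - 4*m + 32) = m^2 - 6*m - 16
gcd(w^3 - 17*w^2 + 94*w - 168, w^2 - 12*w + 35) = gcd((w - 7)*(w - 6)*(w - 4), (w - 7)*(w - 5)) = w - 7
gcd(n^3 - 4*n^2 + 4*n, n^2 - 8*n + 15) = 1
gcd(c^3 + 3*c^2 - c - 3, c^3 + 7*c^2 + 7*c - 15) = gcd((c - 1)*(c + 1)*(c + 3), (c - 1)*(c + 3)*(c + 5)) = c^2 + 2*c - 3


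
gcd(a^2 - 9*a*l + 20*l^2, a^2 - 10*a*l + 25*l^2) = a - 5*l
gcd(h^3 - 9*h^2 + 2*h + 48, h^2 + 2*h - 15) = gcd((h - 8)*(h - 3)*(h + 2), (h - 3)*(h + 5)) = h - 3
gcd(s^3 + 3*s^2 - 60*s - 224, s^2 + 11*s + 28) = s^2 + 11*s + 28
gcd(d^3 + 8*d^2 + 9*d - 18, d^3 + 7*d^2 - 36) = d^2 + 9*d + 18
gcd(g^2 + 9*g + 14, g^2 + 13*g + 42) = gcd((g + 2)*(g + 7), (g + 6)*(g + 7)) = g + 7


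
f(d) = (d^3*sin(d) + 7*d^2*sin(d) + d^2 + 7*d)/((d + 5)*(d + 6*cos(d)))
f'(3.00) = 2.95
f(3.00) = -1.82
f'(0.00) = 0.23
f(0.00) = 0.00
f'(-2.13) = 1.21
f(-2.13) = 1.91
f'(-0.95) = 4.18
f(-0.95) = -0.99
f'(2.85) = 2.85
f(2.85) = -2.25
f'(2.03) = 75.89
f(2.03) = -11.68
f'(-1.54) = 18.19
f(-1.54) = 4.55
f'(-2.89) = 1.33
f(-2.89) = 1.11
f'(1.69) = 35.70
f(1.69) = 6.02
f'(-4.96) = 7186.21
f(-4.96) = -276.10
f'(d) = (d^3*cos(d) + 3*d^2*sin(d) + 7*d^2*cos(d) + 14*d*sin(d) + 2*d + 7)/((d + 5)*(d + 6*cos(d))) + (6*sin(d) - 1)*(d^3*sin(d) + 7*d^2*sin(d) + d^2 + 7*d)/((d + 5)*(d + 6*cos(d))^2) - (d^3*sin(d) + 7*d^2*sin(d) + d^2 + 7*d)/((d + 5)^2*(d + 6*cos(d)))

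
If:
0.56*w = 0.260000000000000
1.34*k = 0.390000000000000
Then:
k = 0.29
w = 0.46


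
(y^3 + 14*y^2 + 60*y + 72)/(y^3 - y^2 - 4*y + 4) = (y^2 + 12*y + 36)/(y^2 - 3*y + 2)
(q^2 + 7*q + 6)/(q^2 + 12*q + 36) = (q + 1)/(q + 6)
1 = 1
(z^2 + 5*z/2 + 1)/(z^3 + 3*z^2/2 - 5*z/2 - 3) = (2*z + 1)/(2*z^2 - z - 3)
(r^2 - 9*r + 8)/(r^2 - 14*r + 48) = (r - 1)/(r - 6)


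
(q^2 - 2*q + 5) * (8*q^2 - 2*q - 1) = 8*q^4 - 18*q^3 + 43*q^2 - 8*q - 5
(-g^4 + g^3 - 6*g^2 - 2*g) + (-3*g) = -g^4 + g^3 - 6*g^2 - 5*g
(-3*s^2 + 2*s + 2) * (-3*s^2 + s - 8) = 9*s^4 - 9*s^3 + 20*s^2 - 14*s - 16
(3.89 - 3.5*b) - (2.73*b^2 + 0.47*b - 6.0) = -2.73*b^2 - 3.97*b + 9.89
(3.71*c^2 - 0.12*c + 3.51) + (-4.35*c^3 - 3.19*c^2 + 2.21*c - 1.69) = -4.35*c^3 + 0.52*c^2 + 2.09*c + 1.82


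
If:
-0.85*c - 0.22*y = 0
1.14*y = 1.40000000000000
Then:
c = -0.32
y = 1.23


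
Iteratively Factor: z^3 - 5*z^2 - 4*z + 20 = (z - 2)*(z^2 - 3*z - 10) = (z - 2)*(z + 2)*(z - 5)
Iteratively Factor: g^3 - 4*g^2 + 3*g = (g - 1)*(g^2 - 3*g) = (g - 3)*(g - 1)*(g)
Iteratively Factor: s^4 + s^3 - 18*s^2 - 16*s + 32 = (s - 4)*(s^3 + 5*s^2 + 2*s - 8) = (s - 4)*(s - 1)*(s^2 + 6*s + 8) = (s - 4)*(s - 1)*(s + 4)*(s + 2)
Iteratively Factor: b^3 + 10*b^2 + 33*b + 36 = (b + 4)*(b^2 + 6*b + 9) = (b + 3)*(b + 4)*(b + 3)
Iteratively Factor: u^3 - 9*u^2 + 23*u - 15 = (u - 5)*(u^2 - 4*u + 3) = (u - 5)*(u - 3)*(u - 1)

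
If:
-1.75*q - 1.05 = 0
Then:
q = -0.60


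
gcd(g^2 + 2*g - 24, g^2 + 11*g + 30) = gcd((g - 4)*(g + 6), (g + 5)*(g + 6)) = g + 6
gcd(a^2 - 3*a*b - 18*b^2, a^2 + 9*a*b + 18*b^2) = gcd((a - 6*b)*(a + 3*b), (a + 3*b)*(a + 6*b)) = a + 3*b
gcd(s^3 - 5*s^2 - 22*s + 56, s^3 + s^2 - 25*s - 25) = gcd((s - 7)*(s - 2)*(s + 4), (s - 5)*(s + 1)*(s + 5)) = 1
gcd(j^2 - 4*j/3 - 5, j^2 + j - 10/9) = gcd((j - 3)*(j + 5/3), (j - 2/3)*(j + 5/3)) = j + 5/3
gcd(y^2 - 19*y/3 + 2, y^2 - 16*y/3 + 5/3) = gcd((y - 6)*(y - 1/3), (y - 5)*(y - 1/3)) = y - 1/3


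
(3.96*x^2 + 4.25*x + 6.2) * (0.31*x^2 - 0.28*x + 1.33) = 1.2276*x^4 + 0.2087*x^3 + 5.9988*x^2 + 3.9165*x + 8.246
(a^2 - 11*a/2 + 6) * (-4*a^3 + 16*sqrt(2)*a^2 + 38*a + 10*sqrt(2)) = -4*a^5 + 22*a^4 + 16*sqrt(2)*a^4 - 88*sqrt(2)*a^3 + 14*a^3 - 209*a^2 + 106*sqrt(2)*a^2 - 55*sqrt(2)*a + 228*a + 60*sqrt(2)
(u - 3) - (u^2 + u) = -u^2 - 3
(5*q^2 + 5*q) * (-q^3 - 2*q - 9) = -5*q^5 - 5*q^4 - 10*q^3 - 55*q^2 - 45*q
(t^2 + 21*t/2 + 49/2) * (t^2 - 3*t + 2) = t^4 + 15*t^3/2 - 5*t^2 - 105*t/2 + 49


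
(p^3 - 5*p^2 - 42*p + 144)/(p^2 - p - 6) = (p^2 - 2*p - 48)/(p + 2)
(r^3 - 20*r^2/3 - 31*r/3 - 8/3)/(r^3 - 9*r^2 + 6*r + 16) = (r + 1/3)/(r - 2)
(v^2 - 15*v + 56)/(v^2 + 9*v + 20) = (v^2 - 15*v + 56)/(v^2 + 9*v + 20)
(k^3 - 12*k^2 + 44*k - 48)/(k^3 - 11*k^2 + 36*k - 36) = (k - 4)/(k - 3)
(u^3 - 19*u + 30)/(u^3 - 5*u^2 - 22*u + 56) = (u^2 + 2*u - 15)/(u^2 - 3*u - 28)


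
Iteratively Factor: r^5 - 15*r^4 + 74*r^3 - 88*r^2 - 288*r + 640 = (r - 4)*(r^4 - 11*r^3 + 30*r^2 + 32*r - 160) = (r - 4)^2*(r^3 - 7*r^2 + 2*r + 40) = (r - 4)^2*(r + 2)*(r^2 - 9*r + 20) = (r - 4)^3*(r + 2)*(r - 5)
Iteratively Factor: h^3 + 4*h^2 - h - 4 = (h + 1)*(h^2 + 3*h - 4) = (h - 1)*(h + 1)*(h + 4)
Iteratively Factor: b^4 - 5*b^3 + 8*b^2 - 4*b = (b - 1)*(b^3 - 4*b^2 + 4*b) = b*(b - 1)*(b^2 - 4*b + 4) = b*(b - 2)*(b - 1)*(b - 2)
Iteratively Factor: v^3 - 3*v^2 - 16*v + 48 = (v + 4)*(v^2 - 7*v + 12) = (v - 4)*(v + 4)*(v - 3)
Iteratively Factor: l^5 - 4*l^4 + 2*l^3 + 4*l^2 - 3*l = (l - 3)*(l^4 - l^3 - l^2 + l) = (l - 3)*(l - 1)*(l^3 - l) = (l - 3)*(l - 1)^2*(l^2 + l) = (l - 3)*(l - 1)^2*(l + 1)*(l)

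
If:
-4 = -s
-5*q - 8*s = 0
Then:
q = -32/5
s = 4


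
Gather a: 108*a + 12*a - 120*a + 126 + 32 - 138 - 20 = 0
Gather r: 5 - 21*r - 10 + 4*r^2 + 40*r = 4*r^2 + 19*r - 5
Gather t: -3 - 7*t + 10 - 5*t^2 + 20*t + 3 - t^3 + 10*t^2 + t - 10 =-t^3 + 5*t^2 + 14*t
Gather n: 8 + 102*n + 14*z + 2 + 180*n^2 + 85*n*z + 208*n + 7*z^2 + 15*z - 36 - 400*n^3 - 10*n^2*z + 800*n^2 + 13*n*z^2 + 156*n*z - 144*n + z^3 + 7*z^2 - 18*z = -400*n^3 + n^2*(980 - 10*z) + n*(13*z^2 + 241*z + 166) + z^3 + 14*z^2 + 11*z - 26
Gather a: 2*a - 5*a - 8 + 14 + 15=21 - 3*a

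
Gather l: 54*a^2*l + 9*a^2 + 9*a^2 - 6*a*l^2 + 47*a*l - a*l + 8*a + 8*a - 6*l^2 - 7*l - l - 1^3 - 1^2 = 18*a^2 + 16*a + l^2*(-6*a - 6) + l*(54*a^2 + 46*a - 8) - 2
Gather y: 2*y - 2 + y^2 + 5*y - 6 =y^2 + 7*y - 8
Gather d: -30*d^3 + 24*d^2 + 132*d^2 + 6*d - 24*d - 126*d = -30*d^3 + 156*d^2 - 144*d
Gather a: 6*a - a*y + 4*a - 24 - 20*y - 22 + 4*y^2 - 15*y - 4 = a*(10 - y) + 4*y^2 - 35*y - 50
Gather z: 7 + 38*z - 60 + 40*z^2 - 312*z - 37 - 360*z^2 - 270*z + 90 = -320*z^2 - 544*z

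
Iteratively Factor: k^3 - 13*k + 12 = (k - 1)*(k^2 + k - 12) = (k - 3)*(k - 1)*(k + 4)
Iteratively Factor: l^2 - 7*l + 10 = (l - 2)*(l - 5)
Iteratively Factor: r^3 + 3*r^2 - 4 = (r - 1)*(r^2 + 4*r + 4) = (r - 1)*(r + 2)*(r + 2)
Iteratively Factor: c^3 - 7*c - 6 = (c + 2)*(c^2 - 2*c - 3) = (c + 1)*(c + 2)*(c - 3)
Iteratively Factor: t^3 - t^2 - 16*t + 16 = (t - 4)*(t^2 + 3*t - 4) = (t - 4)*(t - 1)*(t + 4)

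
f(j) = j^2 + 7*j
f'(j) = 2*j + 7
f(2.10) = 19.11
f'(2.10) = 11.20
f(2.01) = 18.11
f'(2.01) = 11.02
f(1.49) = 12.65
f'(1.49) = 9.98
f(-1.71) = -9.05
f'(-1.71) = 3.58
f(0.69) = 5.31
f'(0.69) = 8.38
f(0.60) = 4.56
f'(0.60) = 8.20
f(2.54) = 24.23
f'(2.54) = 12.08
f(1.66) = 14.38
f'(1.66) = 10.32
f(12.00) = 228.00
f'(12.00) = 31.00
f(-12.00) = 60.00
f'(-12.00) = -17.00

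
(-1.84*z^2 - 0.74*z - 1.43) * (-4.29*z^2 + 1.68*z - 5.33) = 7.8936*z^4 + 0.0833999999999997*z^3 + 14.6987*z^2 + 1.5418*z + 7.6219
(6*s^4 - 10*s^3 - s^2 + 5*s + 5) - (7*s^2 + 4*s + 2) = 6*s^4 - 10*s^3 - 8*s^2 + s + 3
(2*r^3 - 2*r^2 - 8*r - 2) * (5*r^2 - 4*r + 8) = 10*r^5 - 18*r^4 - 16*r^3 + 6*r^2 - 56*r - 16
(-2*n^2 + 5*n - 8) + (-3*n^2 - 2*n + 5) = -5*n^2 + 3*n - 3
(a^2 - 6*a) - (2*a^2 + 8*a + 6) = -a^2 - 14*a - 6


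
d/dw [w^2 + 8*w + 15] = 2*w + 8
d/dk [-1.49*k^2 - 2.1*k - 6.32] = -2.98*k - 2.1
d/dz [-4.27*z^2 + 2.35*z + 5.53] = 2.35 - 8.54*z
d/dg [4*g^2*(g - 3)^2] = 8*g*(g - 3)*(2*g - 3)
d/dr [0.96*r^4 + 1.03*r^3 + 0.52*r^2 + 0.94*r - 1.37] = 3.84*r^3 + 3.09*r^2 + 1.04*r + 0.94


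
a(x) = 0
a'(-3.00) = 0.00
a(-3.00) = 0.00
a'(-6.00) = 0.00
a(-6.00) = 0.00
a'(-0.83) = 0.00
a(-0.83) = 0.00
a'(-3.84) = 0.00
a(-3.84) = 0.00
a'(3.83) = 0.00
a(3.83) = 0.00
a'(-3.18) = 0.00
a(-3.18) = 0.00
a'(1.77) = 0.00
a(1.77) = 0.00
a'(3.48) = 0.00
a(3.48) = 0.00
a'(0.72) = 0.00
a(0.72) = 0.00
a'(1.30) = 0.00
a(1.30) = 0.00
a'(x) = 0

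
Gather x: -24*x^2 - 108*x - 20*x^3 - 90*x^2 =-20*x^3 - 114*x^2 - 108*x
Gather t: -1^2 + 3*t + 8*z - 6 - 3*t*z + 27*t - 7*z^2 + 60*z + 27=t*(30 - 3*z) - 7*z^2 + 68*z + 20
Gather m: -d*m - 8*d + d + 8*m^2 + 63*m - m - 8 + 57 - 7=-7*d + 8*m^2 + m*(62 - d) + 42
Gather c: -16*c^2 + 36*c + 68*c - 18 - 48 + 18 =-16*c^2 + 104*c - 48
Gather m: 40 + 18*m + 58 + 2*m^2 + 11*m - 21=2*m^2 + 29*m + 77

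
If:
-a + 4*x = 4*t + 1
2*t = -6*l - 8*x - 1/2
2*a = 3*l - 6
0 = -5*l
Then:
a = -3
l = 0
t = 7/20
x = -3/20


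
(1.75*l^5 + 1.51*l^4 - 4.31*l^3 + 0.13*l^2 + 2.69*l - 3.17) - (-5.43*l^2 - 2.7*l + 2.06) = 1.75*l^5 + 1.51*l^4 - 4.31*l^3 + 5.56*l^2 + 5.39*l - 5.23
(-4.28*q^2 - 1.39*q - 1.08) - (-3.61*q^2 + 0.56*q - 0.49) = -0.67*q^2 - 1.95*q - 0.59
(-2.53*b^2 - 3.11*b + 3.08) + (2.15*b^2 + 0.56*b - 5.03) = -0.38*b^2 - 2.55*b - 1.95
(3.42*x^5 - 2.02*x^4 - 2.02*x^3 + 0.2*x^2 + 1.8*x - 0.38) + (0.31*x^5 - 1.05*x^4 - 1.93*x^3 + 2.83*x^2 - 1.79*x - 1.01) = 3.73*x^5 - 3.07*x^4 - 3.95*x^3 + 3.03*x^2 + 0.01*x - 1.39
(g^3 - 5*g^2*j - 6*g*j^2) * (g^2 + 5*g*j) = g^5 - 31*g^3*j^2 - 30*g^2*j^3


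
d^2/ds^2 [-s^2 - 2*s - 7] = -2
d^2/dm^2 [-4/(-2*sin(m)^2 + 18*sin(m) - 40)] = 2*(-4*sin(m)^4 + 27*sin(m)^3 + 5*sin(m)^2 - 234*sin(m) + 122)/(sin(m)^2 - 9*sin(m) + 20)^3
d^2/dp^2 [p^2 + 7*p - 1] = 2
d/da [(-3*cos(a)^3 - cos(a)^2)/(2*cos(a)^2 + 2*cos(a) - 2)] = (-23*cos(a)/4 + 3*cos(2*a) + 3*cos(3*a)/4 + 1)*sin(a)*cos(a)/(2*(-sin(a)^2 + cos(a))^2)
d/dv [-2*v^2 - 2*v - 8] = -4*v - 2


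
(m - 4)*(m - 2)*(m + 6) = m^3 - 28*m + 48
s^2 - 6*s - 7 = (s - 7)*(s + 1)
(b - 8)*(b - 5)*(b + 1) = b^3 - 12*b^2 + 27*b + 40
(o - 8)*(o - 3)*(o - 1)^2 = o^4 - 13*o^3 + 47*o^2 - 59*o + 24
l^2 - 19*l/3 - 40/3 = (l - 8)*(l + 5/3)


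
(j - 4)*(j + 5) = j^2 + j - 20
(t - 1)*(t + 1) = t^2 - 1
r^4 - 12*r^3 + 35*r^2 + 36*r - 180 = (r - 6)*(r - 5)*(r - 3)*(r + 2)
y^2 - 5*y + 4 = (y - 4)*(y - 1)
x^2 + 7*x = x*(x + 7)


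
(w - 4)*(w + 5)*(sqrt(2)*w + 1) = sqrt(2)*w^3 + w^2 + sqrt(2)*w^2 - 20*sqrt(2)*w + w - 20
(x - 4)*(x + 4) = x^2 - 16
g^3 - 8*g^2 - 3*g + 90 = (g - 6)*(g - 5)*(g + 3)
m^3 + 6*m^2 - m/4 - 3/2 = (m - 1/2)*(m + 1/2)*(m + 6)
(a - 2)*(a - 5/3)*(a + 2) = a^3 - 5*a^2/3 - 4*a + 20/3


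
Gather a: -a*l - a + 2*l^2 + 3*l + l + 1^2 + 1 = a*(-l - 1) + 2*l^2 + 4*l + 2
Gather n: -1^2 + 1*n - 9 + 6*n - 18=7*n - 28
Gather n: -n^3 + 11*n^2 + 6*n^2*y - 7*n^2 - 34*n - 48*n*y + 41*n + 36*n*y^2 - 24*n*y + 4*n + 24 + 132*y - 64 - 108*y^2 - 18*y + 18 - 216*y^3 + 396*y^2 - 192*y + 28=-n^3 + n^2*(6*y + 4) + n*(36*y^2 - 72*y + 11) - 216*y^3 + 288*y^2 - 78*y + 6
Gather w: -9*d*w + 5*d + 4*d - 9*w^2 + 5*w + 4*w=9*d - 9*w^2 + w*(9 - 9*d)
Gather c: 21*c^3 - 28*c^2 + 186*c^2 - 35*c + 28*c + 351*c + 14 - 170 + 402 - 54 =21*c^3 + 158*c^2 + 344*c + 192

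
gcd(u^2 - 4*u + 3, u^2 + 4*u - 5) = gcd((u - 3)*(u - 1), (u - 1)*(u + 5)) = u - 1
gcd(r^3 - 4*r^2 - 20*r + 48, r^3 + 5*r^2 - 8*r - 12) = r - 2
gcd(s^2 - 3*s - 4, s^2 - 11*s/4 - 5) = s - 4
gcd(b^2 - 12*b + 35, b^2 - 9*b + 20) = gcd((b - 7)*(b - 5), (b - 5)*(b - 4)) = b - 5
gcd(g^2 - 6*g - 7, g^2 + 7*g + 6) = g + 1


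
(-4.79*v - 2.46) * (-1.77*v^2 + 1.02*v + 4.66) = 8.4783*v^3 - 0.5316*v^2 - 24.8306*v - 11.4636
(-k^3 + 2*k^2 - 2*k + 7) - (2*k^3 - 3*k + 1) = -3*k^3 + 2*k^2 + k + 6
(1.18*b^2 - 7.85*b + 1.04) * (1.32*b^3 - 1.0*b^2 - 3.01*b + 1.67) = 1.5576*b^5 - 11.542*b^4 + 5.671*b^3 + 24.5591*b^2 - 16.2399*b + 1.7368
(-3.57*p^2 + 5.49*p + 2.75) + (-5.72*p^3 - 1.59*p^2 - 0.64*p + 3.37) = -5.72*p^3 - 5.16*p^2 + 4.85*p + 6.12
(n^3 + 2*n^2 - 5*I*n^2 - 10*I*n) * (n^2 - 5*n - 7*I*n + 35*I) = n^5 - 3*n^4 - 12*I*n^4 - 45*n^3 + 36*I*n^3 + 105*n^2 + 120*I*n^2 + 350*n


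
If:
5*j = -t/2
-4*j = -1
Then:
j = 1/4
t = -5/2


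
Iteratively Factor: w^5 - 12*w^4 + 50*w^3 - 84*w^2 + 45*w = (w - 3)*(w^4 - 9*w^3 + 23*w^2 - 15*w) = (w - 5)*(w - 3)*(w^3 - 4*w^2 + 3*w) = (w - 5)*(w - 3)^2*(w^2 - w) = (w - 5)*(w - 3)^2*(w - 1)*(w)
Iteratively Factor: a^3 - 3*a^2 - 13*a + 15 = (a - 1)*(a^2 - 2*a - 15) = (a - 1)*(a + 3)*(a - 5)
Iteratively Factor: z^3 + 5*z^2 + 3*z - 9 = (z + 3)*(z^2 + 2*z - 3) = (z + 3)^2*(z - 1)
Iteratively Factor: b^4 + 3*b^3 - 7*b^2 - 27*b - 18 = (b + 3)*(b^3 - 7*b - 6) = (b - 3)*(b + 3)*(b^2 + 3*b + 2) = (b - 3)*(b + 1)*(b + 3)*(b + 2)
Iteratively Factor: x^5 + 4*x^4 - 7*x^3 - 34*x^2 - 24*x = (x + 4)*(x^4 - 7*x^2 - 6*x) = x*(x + 4)*(x^3 - 7*x - 6) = x*(x + 2)*(x + 4)*(x^2 - 2*x - 3) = x*(x - 3)*(x + 2)*(x + 4)*(x + 1)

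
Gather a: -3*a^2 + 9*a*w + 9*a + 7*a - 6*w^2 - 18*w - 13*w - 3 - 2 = -3*a^2 + a*(9*w + 16) - 6*w^2 - 31*w - 5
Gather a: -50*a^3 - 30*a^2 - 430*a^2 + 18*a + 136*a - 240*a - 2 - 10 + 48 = -50*a^3 - 460*a^2 - 86*a + 36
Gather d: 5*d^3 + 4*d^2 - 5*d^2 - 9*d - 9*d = 5*d^3 - d^2 - 18*d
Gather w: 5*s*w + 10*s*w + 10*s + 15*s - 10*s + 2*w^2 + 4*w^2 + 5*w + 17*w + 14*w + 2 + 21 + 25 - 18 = 15*s + 6*w^2 + w*(15*s + 36) + 30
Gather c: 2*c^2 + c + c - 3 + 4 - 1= 2*c^2 + 2*c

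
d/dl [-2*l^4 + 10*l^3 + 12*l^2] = 2*l*(-4*l^2 + 15*l + 12)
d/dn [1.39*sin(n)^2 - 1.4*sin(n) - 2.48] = (2.78*sin(n) - 1.4)*cos(n)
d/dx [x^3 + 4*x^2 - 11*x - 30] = 3*x^2 + 8*x - 11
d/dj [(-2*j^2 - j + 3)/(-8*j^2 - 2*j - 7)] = (-4*j^2 + 76*j + 13)/(64*j^4 + 32*j^3 + 116*j^2 + 28*j + 49)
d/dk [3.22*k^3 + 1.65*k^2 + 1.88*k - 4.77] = 9.66*k^2 + 3.3*k + 1.88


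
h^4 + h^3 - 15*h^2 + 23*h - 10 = (h - 2)*(h - 1)^2*(h + 5)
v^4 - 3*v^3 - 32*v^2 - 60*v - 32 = (v - 8)*(v + 1)*(v + 2)^2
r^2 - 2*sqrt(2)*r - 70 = (r - 7*sqrt(2))*(r + 5*sqrt(2))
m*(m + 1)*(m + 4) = m^3 + 5*m^2 + 4*m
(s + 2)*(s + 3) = s^2 + 5*s + 6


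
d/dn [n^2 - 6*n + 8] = 2*n - 6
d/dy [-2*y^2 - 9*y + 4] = -4*y - 9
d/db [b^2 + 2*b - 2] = 2*b + 2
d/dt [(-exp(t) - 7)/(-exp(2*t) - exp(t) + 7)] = (-(exp(t) + 7)*(2*exp(t) + 1) + exp(2*t) + exp(t) - 7)*exp(t)/(exp(2*t) + exp(t) - 7)^2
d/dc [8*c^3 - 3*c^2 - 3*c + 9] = 24*c^2 - 6*c - 3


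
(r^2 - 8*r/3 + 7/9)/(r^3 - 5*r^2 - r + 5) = (r^2 - 8*r/3 + 7/9)/(r^3 - 5*r^2 - r + 5)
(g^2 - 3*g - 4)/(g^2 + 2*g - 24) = (g + 1)/(g + 6)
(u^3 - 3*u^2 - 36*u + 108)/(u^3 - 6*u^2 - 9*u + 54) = (u + 6)/(u + 3)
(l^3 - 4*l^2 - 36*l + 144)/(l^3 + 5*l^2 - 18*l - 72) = (l - 6)/(l + 3)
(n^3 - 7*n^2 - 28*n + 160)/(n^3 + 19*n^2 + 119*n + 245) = (n^2 - 12*n + 32)/(n^2 + 14*n + 49)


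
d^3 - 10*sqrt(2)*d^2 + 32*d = d*(d - 8*sqrt(2))*(d - 2*sqrt(2))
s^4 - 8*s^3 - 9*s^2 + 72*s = s*(s - 8)*(s - 3)*(s + 3)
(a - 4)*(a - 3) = a^2 - 7*a + 12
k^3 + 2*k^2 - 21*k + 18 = (k - 3)*(k - 1)*(k + 6)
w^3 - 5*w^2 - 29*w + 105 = (w - 7)*(w - 3)*(w + 5)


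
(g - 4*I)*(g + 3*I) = g^2 - I*g + 12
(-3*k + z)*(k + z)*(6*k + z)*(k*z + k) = -18*k^4*z - 18*k^4 - 15*k^3*z^2 - 15*k^3*z + 4*k^2*z^3 + 4*k^2*z^2 + k*z^4 + k*z^3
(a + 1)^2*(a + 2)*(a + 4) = a^4 + 8*a^3 + 21*a^2 + 22*a + 8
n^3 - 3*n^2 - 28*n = n*(n - 7)*(n + 4)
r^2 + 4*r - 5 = (r - 1)*(r + 5)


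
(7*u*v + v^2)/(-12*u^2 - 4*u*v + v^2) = v*(-7*u - v)/(12*u^2 + 4*u*v - v^2)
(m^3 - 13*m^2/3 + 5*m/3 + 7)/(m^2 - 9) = (3*m^2 - 4*m - 7)/(3*(m + 3))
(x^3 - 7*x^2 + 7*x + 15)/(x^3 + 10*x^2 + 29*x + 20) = (x^2 - 8*x + 15)/(x^2 + 9*x + 20)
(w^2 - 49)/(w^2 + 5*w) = (w^2 - 49)/(w*(w + 5))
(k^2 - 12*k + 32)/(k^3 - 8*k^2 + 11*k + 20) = (k - 8)/(k^2 - 4*k - 5)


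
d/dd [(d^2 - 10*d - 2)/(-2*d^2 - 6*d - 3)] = 2*(-13*d^2 - 7*d + 9)/(4*d^4 + 24*d^3 + 48*d^2 + 36*d + 9)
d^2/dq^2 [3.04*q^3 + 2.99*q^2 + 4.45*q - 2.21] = 18.24*q + 5.98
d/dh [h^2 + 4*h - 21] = 2*h + 4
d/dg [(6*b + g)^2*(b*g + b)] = b*(6*b + g)*(6*b + 3*g + 2)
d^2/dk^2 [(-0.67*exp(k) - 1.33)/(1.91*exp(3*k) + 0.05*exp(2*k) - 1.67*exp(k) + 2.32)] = (-9.776908*exp(6*k) - 43.859712*exp(5*k) - 9.94723599999999*exp(4*k) + 47.011109*exp(3*k) + 53.840949*exp(2*k) - 5.687965*exp(k) - 8.75916)*exp(k)/(6.967871*exp(9*k) + 0.547215*exp(8*k) - 18.262656*exp(7*k) + 24.433991*exp(6*k) + 17.297232*exp(5*k) - 43.964889*exp(4*k) + 25.021369*exp(3*k) + 20.218104*exp(2*k) - 26.965824*exp(k) + 12.487168)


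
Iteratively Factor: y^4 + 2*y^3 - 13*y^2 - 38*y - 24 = (y + 3)*(y^3 - y^2 - 10*y - 8) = (y - 4)*(y + 3)*(y^2 + 3*y + 2) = (y - 4)*(y + 2)*(y + 3)*(y + 1)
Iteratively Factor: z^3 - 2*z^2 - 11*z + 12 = (z - 1)*(z^2 - z - 12) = (z - 4)*(z - 1)*(z + 3)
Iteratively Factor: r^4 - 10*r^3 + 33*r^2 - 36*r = (r - 4)*(r^3 - 6*r^2 + 9*r) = (r - 4)*(r - 3)*(r^2 - 3*r) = (r - 4)*(r - 3)^2*(r)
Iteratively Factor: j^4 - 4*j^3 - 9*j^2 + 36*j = (j + 3)*(j^3 - 7*j^2 + 12*j) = j*(j + 3)*(j^2 - 7*j + 12) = j*(j - 4)*(j + 3)*(j - 3)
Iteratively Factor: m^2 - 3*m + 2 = (m - 1)*(m - 2)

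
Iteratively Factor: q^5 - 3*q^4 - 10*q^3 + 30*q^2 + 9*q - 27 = (q - 3)*(q^4 - 10*q^2 + 9) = (q - 3)^2*(q^3 + 3*q^2 - q - 3) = (q - 3)^2*(q + 1)*(q^2 + 2*q - 3) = (q - 3)^2*(q - 1)*(q + 1)*(q + 3)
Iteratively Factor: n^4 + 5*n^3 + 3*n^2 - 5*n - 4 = (n - 1)*(n^3 + 6*n^2 + 9*n + 4) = (n - 1)*(n + 4)*(n^2 + 2*n + 1) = (n - 1)*(n + 1)*(n + 4)*(n + 1)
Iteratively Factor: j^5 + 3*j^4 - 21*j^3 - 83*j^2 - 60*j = (j - 5)*(j^4 + 8*j^3 + 19*j^2 + 12*j) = (j - 5)*(j + 3)*(j^3 + 5*j^2 + 4*j) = (j - 5)*(j + 3)*(j + 4)*(j^2 + j) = j*(j - 5)*(j + 3)*(j + 4)*(j + 1)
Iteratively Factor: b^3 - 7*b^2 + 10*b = (b - 5)*(b^2 - 2*b) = (b - 5)*(b - 2)*(b)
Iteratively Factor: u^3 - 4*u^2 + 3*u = (u)*(u^2 - 4*u + 3) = u*(u - 3)*(u - 1)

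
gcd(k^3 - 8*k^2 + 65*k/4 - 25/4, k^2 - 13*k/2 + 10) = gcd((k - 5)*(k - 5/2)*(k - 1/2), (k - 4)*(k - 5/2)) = k - 5/2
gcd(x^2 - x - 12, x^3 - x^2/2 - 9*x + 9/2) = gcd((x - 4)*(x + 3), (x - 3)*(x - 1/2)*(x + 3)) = x + 3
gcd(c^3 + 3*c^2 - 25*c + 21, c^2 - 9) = c - 3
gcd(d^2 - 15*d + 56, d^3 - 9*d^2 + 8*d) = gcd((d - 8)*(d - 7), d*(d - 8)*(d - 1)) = d - 8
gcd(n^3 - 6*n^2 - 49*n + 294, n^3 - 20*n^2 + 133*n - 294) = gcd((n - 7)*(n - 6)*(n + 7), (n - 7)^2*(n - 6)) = n^2 - 13*n + 42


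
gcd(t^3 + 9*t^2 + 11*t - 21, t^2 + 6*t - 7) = t^2 + 6*t - 7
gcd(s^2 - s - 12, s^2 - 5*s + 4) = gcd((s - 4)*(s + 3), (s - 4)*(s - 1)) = s - 4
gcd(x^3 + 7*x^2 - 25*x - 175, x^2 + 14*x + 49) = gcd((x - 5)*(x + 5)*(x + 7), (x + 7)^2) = x + 7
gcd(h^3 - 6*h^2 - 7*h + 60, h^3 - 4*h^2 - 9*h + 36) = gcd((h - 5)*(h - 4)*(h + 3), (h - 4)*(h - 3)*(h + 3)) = h^2 - h - 12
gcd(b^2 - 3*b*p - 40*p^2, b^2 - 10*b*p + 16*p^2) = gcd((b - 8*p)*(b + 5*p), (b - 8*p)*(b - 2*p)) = -b + 8*p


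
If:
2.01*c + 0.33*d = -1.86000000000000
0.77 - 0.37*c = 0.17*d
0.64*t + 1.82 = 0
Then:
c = -2.60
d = 10.18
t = -2.84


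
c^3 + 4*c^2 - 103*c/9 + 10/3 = (c - 5/3)*(c - 1/3)*(c + 6)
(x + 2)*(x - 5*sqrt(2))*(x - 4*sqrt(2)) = x^3 - 9*sqrt(2)*x^2 + 2*x^2 - 18*sqrt(2)*x + 40*x + 80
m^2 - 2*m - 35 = (m - 7)*(m + 5)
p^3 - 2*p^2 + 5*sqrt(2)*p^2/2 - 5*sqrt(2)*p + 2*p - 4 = (p - 2)*(p + sqrt(2)/2)*(p + 2*sqrt(2))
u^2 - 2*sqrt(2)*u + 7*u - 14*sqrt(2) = (u + 7)*(u - 2*sqrt(2))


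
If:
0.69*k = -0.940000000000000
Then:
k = -1.36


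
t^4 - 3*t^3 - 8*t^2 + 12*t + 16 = (t - 4)*(t - 2)*(t + 1)*(t + 2)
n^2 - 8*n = n*(n - 8)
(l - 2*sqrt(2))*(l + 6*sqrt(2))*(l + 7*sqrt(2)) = l^3 + 11*sqrt(2)*l^2 + 32*l - 168*sqrt(2)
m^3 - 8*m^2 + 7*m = m*(m - 7)*(m - 1)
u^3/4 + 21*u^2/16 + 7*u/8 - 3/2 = (u/4 + 1)*(u - 3/4)*(u + 2)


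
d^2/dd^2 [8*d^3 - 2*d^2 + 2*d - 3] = 48*d - 4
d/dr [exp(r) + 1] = exp(r)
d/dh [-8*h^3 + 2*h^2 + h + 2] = -24*h^2 + 4*h + 1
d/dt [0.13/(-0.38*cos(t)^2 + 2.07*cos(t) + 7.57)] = (0.2691 - 0.0988*cos(t))*sin(t)/(-0.38*cos(t)^2 + 2.07*cos(t) + 7.57)^2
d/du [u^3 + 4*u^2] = u*(3*u + 8)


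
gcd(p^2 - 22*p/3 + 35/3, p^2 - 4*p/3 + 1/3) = 1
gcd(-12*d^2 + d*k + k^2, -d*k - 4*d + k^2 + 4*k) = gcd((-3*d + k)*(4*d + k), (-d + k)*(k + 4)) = 1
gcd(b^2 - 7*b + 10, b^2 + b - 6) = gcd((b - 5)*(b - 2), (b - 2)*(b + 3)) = b - 2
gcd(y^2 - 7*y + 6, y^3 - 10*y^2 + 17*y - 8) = y - 1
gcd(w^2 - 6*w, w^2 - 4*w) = w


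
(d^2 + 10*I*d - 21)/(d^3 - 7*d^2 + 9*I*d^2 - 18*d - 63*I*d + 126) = (d + 7*I)/(d^2 + d*(-7 + 6*I) - 42*I)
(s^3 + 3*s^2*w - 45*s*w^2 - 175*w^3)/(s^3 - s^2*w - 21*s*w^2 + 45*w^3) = (s^2 - 2*s*w - 35*w^2)/(s^2 - 6*s*w + 9*w^2)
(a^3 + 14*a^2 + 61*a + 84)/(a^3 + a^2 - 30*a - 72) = (a + 7)/(a - 6)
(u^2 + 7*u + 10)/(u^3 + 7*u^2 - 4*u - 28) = (u + 5)/(u^2 + 5*u - 14)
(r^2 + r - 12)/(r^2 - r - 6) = (r + 4)/(r + 2)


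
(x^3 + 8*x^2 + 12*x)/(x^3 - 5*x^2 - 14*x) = (x + 6)/(x - 7)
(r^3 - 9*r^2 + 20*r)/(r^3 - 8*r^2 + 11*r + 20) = r/(r + 1)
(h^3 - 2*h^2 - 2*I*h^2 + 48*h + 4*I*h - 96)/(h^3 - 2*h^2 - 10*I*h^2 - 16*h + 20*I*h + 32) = (h + 6*I)/(h - 2*I)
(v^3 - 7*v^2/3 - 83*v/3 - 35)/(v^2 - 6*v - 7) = (v^2 + 14*v/3 + 5)/(v + 1)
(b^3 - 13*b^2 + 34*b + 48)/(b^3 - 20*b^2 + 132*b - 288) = (b + 1)/(b - 6)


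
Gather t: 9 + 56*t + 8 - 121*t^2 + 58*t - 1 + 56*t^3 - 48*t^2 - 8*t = 56*t^3 - 169*t^2 + 106*t + 16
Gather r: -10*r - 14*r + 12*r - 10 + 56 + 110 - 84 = 72 - 12*r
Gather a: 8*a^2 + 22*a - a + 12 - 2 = 8*a^2 + 21*a + 10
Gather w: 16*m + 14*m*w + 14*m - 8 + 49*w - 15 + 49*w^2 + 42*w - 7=30*m + 49*w^2 + w*(14*m + 91) - 30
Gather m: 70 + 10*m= 10*m + 70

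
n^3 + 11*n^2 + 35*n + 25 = (n + 1)*(n + 5)^2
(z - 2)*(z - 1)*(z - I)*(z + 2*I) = z^4 - 3*z^3 + I*z^3 + 4*z^2 - 3*I*z^2 - 6*z + 2*I*z + 4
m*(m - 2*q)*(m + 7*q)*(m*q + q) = m^4*q + 5*m^3*q^2 + m^3*q - 14*m^2*q^3 + 5*m^2*q^2 - 14*m*q^3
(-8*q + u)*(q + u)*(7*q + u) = -56*q^3 - 57*q^2*u + u^3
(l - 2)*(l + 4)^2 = l^3 + 6*l^2 - 32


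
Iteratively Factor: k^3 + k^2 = (k)*(k^2 + k) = k*(k + 1)*(k)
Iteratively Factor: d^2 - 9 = (d - 3)*(d + 3)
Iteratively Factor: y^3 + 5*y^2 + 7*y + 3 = (y + 1)*(y^2 + 4*y + 3) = (y + 1)^2*(y + 3)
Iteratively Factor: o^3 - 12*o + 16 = (o - 2)*(o^2 + 2*o - 8) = (o - 2)*(o + 4)*(o - 2)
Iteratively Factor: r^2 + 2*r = (r + 2)*(r)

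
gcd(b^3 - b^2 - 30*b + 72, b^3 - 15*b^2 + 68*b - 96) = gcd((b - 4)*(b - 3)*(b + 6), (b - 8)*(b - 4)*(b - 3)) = b^2 - 7*b + 12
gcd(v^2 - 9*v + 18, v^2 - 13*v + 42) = v - 6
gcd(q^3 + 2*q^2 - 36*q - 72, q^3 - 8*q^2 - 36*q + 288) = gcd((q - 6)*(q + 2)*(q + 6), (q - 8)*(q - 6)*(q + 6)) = q^2 - 36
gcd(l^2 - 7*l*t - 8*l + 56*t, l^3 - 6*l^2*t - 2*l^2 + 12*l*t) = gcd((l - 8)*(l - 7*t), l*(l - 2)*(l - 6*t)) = 1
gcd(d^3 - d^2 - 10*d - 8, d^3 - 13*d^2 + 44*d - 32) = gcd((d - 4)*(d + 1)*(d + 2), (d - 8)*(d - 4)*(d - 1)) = d - 4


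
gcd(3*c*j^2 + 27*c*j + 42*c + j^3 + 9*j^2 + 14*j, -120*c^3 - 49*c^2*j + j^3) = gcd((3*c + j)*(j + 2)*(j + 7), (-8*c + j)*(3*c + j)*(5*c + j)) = 3*c + j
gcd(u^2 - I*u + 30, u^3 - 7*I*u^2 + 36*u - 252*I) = u - 6*I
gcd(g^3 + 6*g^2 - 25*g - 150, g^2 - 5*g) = g - 5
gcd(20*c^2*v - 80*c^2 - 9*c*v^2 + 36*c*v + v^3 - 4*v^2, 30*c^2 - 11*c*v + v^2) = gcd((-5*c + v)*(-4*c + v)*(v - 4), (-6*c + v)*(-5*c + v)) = -5*c + v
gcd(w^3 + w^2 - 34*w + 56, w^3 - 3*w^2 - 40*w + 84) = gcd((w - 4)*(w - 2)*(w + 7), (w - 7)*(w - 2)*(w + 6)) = w - 2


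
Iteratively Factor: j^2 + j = (j + 1)*(j)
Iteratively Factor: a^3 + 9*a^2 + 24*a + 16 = (a + 4)*(a^2 + 5*a + 4) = (a + 4)^2*(a + 1)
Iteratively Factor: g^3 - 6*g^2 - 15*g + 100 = (g - 5)*(g^2 - g - 20) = (g - 5)^2*(g + 4)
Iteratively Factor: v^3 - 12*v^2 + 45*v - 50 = (v - 2)*(v^2 - 10*v + 25) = (v - 5)*(v - 2)*(v - 5)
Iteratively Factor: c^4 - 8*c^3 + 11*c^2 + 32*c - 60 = (c - 2)*(c^3 - 6*c^2 - c + 30) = (c - 5)*(c - 2)*(c^2 - c - 6) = (c - 5)*(c - 3)*(c - 2)*(c + 2)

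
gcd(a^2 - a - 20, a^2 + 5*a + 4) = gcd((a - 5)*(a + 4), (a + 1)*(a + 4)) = a + 4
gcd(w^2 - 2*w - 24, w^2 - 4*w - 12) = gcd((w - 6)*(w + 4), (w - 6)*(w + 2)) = w - 6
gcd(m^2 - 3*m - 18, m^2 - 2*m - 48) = 1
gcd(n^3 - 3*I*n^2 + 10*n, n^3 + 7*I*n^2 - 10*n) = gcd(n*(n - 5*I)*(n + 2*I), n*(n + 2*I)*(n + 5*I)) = n^2 + 2*I*n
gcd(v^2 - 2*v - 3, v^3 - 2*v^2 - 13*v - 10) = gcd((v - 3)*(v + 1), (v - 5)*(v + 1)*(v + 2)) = v + 1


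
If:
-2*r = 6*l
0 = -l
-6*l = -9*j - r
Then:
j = 0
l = 0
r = 0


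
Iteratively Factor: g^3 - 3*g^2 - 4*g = (g)*(g^2 - 3*g - 4) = g*(g + 1)*(g - 4)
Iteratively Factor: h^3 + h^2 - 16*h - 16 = (h + 4)*(h^2 - 3*h - 4) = (h - 4)*(h + 4)*(h + 1)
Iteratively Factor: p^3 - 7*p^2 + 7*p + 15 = (p - 5)*(p^2 - 2*p - 3) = (p - 5)*(p + 1)*(p - 3)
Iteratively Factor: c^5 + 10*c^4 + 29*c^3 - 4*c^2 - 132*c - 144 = (c + 2)*(c^4 + 8*c^3 + 13*c^2 - 30*c - 72) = (c + 2)*(c + 3)*(c^3 + 5*c^2 - 2*c - 24) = (c + 2)*(c + 3)*(c + 4)*(c^2 + c - 6) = (c + 2)*(c + 3)^2*(c + 4)*(c - 2)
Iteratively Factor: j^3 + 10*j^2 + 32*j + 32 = (j + 2)*(j^2 + 8*j + 16) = (j + 2)*(j + 4)*(j + 4)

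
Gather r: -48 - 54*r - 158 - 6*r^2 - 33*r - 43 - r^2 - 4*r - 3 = -7*r^2 - 91*r - 252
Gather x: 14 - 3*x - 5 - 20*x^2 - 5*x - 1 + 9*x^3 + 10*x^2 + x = 9*x^3 - 10*x^2 - 7*x + 8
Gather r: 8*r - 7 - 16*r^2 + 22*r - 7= -16*r^2 + 30*r - 14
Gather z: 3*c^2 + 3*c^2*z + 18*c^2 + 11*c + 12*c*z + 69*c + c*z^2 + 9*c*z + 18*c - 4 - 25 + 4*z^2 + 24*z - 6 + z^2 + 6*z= 21*c^2 + 98*c + z^2*(c + 5) + z*(3*c^2 + 21*c + 30) - 35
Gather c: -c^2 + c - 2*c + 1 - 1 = -c^2 - c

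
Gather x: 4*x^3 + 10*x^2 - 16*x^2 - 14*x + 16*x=4*x^3 - 6*x^2 + 2*x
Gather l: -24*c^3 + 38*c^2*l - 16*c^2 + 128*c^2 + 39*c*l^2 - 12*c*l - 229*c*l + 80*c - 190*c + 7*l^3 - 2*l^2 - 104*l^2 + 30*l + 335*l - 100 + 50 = -24*c^3 + 112*c^2 - 110*c + 7*l^3 + l^2*(39*c - 106) + l*(38*c^2 - 241*c + 365) - 50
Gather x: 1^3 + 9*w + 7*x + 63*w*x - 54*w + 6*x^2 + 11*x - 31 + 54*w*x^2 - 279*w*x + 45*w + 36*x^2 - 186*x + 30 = x^2*(54*w + 42) + x*(-216*w - 168)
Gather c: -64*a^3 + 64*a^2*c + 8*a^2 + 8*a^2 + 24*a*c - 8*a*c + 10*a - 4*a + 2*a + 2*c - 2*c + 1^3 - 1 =-64*a^3 + 16*a^2 + 8*a + c*(64*a^2 + 16*a)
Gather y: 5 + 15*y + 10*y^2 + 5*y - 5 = 10*y^2 + 20*y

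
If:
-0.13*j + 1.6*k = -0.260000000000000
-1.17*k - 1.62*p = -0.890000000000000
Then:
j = 11.362261669954 - 17.0414201183432*p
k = 0.760683760683761 - 1.38461538461538*p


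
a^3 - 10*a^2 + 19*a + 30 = (a - 6)*(a - 5)*(a + 1)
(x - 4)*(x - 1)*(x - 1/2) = x^3 - 11*x^2/2 + 13*x/2 - 2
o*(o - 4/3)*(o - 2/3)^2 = o^4 - 8*o^3/3 + 20*o^2/9 - 16*o/27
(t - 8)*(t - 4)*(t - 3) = t^3 - 15*t^2 + 68*t - 96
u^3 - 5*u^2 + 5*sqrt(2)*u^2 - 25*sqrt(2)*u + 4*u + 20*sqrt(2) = (u - 4)*(u - 1)*(u + 5*sqrt(2))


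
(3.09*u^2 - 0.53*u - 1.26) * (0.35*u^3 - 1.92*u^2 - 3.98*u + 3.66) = 1.0815*u^5 - 6.1183*u^4 - 11.7216*u^3 + 15.838*u^2 + 3.075*u - 4.6116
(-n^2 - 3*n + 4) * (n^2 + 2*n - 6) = -n^4 - 5*n^3 + 4*n^2 + 26*n - 24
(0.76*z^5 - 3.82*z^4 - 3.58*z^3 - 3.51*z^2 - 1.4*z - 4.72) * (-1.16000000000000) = -0.8816*z^5 + 4.4312*z^4 + 4.1528*z^3 + 4.0716*z^2 + 1.624*z + 5.4752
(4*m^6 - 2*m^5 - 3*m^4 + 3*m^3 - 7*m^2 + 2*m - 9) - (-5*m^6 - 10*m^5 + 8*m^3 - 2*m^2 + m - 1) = 9*m^6 + 8*m^5 - 3*m^4 - 5*m^3 - 5*m^2 + m - 8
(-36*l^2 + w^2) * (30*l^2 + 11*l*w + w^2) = -1080*l^4 - 396*l^3*w - 6*l^2*w^2 + 11*l*w^3 + w^4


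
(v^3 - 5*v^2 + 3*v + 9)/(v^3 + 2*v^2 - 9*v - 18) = (v^2 - 2*v - 3)/(v^2 + 5*v + 6)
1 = 1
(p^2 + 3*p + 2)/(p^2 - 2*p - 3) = (p + 2)/(p - 3)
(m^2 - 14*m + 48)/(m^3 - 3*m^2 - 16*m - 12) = (m - 8)/(m^2 + 3*m + 2)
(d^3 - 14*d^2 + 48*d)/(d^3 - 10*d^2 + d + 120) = d*(d - 6)/(d^2 - 2*d - 15)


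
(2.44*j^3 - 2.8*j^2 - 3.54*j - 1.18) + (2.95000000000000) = 2.44*j^3 - 2.8*j^2 - 3.54*j + 1.77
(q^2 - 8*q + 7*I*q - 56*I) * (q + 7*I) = q^3 - 8*q^2 + 14*I*q^2 - 49*q - 112*I*q + 392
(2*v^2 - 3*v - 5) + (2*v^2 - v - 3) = 4*v^2 - 4*v - 8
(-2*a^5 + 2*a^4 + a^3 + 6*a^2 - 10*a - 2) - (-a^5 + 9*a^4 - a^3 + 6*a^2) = -a^5 - 7*a^4 + 2*a^3 - 10*a - 2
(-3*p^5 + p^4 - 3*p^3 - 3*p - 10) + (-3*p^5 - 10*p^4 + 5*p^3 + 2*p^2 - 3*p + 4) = -6*p^5 - 9*p^4 + 2*p^3 + 2*p^2 - 6*p - 6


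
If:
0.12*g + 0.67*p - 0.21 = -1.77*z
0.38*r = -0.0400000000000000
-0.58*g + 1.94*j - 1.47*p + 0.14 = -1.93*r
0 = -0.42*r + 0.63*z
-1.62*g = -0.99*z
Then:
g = -0.04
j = 0.40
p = 0.51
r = -0.11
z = -0.07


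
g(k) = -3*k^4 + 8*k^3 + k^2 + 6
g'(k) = -12*k^3 + 24*k^2 + 2*k = 2*k*(-6*k^2 + 12*k + 1)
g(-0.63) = 3.92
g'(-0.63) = 11.27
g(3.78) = -160.11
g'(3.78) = -297.64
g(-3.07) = -482.54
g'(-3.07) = 567.27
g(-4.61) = -2111.48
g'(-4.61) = 1676.50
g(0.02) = 6.00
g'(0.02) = 0.05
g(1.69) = 23.00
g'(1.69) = 14.00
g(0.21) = 6.11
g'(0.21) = 1.37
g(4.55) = -505.51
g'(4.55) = -624.40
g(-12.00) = -75882.00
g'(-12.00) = 24168.00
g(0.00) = 6.00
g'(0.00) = 0.00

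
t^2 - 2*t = t*(t - 2)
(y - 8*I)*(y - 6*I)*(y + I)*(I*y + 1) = I*y^4 + 14*y^3 - 47*I*y^2 + 14*y - 48*I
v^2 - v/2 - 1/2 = (v - 1)*(v + 1/2)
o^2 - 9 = (o - 3)*(o + 3)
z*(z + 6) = z^2 + 6*z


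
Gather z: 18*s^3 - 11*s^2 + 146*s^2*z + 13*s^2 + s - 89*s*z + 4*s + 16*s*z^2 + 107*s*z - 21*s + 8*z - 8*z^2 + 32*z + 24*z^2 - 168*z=18*s^3 + 2*s^2 - 16*s + z^2*(16*s + 16) + z*(146*s^2 + 18*s - 128)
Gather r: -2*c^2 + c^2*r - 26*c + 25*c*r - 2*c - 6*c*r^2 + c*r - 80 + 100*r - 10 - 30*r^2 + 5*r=-2*c^2 - 28*c + r^2*(-6*c - 30) + r*(c^2 + 26*c + 105) - 90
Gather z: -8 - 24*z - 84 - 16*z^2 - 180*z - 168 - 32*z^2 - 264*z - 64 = -48*z^2 - 468*z - 324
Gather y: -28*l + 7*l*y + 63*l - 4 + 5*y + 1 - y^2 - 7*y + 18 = 35*l - y^2 + y*(7*l - 2) + 15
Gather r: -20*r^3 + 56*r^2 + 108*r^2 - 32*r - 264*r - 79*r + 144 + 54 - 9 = -20*r^3 + 164*r^2 - 375*r + 189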